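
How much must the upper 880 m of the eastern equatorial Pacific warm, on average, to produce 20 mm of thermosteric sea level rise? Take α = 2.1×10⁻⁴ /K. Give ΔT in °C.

ΔT = Δh/(αH) = 0.02 / (2.1×10⁻⁴ × 880) ≈ 0.1082 °C

about 0.11 °C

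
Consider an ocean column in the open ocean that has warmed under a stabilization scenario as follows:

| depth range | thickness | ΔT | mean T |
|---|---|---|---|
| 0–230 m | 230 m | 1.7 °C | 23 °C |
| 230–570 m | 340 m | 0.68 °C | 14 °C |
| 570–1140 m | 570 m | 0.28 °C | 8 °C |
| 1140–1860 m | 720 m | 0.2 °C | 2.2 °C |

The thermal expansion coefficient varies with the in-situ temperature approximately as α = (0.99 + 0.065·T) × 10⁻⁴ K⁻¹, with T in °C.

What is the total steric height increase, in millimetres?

Δh ≈ 180 mm

Layer 1: α = (0.99 + 0.065×23)×10⁻⁴ = 2.485×10⁻⁴ K⁻¹
Layer 2: α = (0.99 + 0.065×14)×10⁻⁴ = 1.9×10⁻⁴ K⁻¹
Layer 3: α = (0.99 + 0.065×8)×10⁻⁴ = 1.51×10⁻⁴ K⁻¹
Layer 4: α = (0.99 + 0.065×2.2)×10⁻⁴ = 1.133×10⁻⁴ K⁻¹
0–230 m: 2.485×10⁻⁴ × 230 × 1.7 = 0.0971635 m
Layer 2: 0.68 × 340 × 1.9×10⁻⁴ = 0.043928 m
1.51×10⁻⁴ × 570 × 0.28 = 0.0240996 m
Layer 4: 0.2 × 720 × 1.133×10⁻⁴ = 0.0163152 m
Δh = 0.0971635 + 0.043928 + 0.0240996 + 0.0163152 = 0.1815063 m ≈ 180 mm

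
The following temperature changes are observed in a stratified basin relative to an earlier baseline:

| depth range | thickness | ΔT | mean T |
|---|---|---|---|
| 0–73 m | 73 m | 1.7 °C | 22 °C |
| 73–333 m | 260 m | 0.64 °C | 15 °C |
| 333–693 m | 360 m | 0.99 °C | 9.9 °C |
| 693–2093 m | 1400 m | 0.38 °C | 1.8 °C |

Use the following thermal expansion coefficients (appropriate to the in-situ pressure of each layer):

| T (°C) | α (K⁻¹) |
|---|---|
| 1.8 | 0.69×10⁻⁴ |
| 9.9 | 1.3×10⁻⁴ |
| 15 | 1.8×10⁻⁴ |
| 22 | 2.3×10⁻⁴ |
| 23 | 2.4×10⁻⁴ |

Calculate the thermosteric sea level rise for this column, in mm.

140 mm of thermosteric rise

Layer 1 at 22 °C → α = 2.3×10⁻⁴ K⁻¹
Layer 2 at 15 °C → α = 1.8×10⁻⁴ K⁻¹
Layer 3 at 9.9 °C → α = 1.3×10⁻⁴ K⁻¹
Layer 4 at 1.8 °C → α = 0.69×10⁻⁴ K⁻¹
0–73 m: 73 × 2.3×10⁻⁴ × 1.7 = 0.028543 m
1.8×10⁻⁴ × 0.64 × 260 = 0.029952 m
333–693 m: 360 × 1.3×10⁻⁴ × 0.99 = 0.046332 m
Layer 4: 1400 × 0.38 × 0.69×10⁻⁴ = 0.036708 m
Δh = 0.028543 + 0.029952 + 0.046332 + 0.036708 = 0.141535 m ≈ 140 mm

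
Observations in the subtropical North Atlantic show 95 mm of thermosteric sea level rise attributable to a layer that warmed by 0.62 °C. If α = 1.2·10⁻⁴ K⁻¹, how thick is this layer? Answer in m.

1280 m

H = Δh/(αΔT) = 0.095 / (1.2×10⁻⁴ × 0.62) ≈ 1277 m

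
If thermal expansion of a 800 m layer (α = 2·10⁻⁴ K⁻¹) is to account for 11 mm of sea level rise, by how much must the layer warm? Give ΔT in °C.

about 0.0688 °C

ΔT = Δh/(αH) = 0.011 / (2×10⁻⁴ × 800) = 0.06875 °C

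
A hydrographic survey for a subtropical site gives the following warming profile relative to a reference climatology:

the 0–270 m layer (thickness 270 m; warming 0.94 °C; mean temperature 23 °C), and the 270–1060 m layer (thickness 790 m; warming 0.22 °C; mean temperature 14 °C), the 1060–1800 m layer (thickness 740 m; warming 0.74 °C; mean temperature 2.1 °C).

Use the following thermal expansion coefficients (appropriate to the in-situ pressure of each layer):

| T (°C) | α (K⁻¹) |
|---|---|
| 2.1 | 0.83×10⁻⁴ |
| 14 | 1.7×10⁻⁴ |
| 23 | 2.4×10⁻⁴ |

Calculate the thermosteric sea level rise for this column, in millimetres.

Layer 1 at 23 °C → α = 2.4×10⁻⁴ K⁻¹
Layer 2 at 14 °C → α = 1.7×10⁻⁴ K⁻¹
Layer 3 at 2.1 °C → α = 0.83×10⁻⁴ K⁻¹
0–270 m: 0.94 × 270 × 2.4×10⁻⁴ = 0.060912 m
270–1060 m: 790 × 0.22 × 1.7×10⁻⁴ = 0.029546 m
1060–1800 m: 740 × 0.74 × 0.83×10⁻⁴ = 0.0454508 m
Δh = 0.060912 + 0.029546 + 0.0454508 = 0.1359088 m

136 mm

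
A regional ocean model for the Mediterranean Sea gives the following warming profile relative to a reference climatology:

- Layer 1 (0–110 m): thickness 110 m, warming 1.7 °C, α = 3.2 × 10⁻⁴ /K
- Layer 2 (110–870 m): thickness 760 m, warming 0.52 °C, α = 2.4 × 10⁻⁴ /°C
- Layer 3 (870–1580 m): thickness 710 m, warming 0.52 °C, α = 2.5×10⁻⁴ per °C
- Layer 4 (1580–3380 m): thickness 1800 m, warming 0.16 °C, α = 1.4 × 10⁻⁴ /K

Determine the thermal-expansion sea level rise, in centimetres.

28.7 cm of thermosteric rise

Layer 1: 110 × 1.7 × 3.2×10⁻⁴ = 0.05984 m
760 × 0.52 × 2.4×10⁻⁴ = 0.094848 m
870–1580 m: 0.52 × 2.5×10⁻⁴ × 710 = 0.09230 m
1580–3380 m: 0.16 × 1800 × 1.4×10⁻⁴ = 0.04032 m
Δh = 0.05984 + 0.094848 + 0.09230 + 0.04032 = 0.287308 m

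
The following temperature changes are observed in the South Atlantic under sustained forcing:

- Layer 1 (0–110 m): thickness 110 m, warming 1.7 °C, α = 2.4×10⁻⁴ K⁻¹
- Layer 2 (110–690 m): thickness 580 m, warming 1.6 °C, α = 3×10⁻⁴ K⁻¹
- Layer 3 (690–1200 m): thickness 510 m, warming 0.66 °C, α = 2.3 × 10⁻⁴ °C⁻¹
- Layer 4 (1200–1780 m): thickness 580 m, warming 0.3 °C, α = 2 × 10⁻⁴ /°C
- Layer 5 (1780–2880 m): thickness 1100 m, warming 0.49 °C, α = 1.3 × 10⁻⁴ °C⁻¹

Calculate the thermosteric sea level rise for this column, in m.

Layer 1: 110 × 1.7 × 2.4×10⁻⁴ = 0.04488 m
Layer 2: 3×10⁻⁴ × 1.6 × 580 = 0.27840 m
Layer 3: 2.3×10⁻⁴ × 0.66 × 510 = 0.077418 m
1200–1780 m: 0.3 × 2×10⁻⁴ × 580 = 0.03480 m
1780–2880 m: 1.3×10⁻⁴ × 0.49 × 1100 = 0.07007 m
Δh = 0.04488 + 0.27840 + 0.077418 + 0.03480 + 0.07007 = 0.505568 m

Δh ≈ 0.506 m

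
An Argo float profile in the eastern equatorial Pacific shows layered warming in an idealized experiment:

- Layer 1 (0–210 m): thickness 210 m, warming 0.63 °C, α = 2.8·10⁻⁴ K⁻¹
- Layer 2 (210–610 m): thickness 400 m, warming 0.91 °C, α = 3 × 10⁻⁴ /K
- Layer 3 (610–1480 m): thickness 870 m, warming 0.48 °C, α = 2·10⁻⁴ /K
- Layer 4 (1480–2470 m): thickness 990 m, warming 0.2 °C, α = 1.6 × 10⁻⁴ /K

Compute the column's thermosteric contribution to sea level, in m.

0.261 m of thermosteric rise

Layer 1: 2.8×10⁻⁴ × 0.63 × 210 = 0.037044 m
3×10⁻⁴ × 0.91 × 400 = 0.10920 m
Layer 3: 0.48 × 2×10⁻⁴ × 870 = 0.08352 m
990 × 1.6×10⁻⁴ × 0.2 = 0.03168 m
Δh = 0.037044 + 0.10920 + 0.08352 + 0.03168 = 0.261444 m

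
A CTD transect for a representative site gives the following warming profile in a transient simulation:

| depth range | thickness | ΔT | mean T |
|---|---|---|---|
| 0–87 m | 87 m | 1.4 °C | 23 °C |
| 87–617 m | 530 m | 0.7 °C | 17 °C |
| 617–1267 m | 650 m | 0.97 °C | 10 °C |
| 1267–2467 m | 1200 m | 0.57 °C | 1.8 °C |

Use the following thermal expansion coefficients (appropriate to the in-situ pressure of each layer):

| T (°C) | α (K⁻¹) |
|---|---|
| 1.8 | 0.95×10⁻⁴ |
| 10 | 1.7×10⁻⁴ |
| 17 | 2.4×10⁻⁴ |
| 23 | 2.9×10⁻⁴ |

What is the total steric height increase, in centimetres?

Layer 1 at 23 °C → α = 2.9×10⁻⁴ K⁻¹
Layer 2 at 17 °C → α = 2.4×10⁻⁴ K⁻¹
Layer 3 at 10 °C → α = 1.7×10⁻⁴ K⁻¹
Layer 4 at 1.8 °C → α = 0.95×10⁻⁴ K⁻¹
Layer 1: 1.4 × 2.9×10⁻⁴ × 87 = 0.035322 m
87–617 m: 2.4×10⁻⁴ × 530 × 0.7 = 0.08904 m
Layer 3: 650 × 0.97 × 1.7×10⁻⁴ = 0.107185 m
1267–2467 m: 1200 × 0.57 × 0.95×10⁻⁴ = 0.06498 m
Δh = 0.035322 + 0.08904 + 0.107185 + 0.06498 = 0.296527 m

Δh = 29.7 cm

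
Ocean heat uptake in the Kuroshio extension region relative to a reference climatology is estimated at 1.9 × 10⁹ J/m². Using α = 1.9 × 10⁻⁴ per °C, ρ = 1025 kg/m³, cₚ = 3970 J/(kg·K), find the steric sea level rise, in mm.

Δh = αQ/(ρcₚ) = 1.9×10⁻⁴ × 1.9×10⁹ / (1025 × 3970) ≈ 0.088714 m

Δh = 88.7 mm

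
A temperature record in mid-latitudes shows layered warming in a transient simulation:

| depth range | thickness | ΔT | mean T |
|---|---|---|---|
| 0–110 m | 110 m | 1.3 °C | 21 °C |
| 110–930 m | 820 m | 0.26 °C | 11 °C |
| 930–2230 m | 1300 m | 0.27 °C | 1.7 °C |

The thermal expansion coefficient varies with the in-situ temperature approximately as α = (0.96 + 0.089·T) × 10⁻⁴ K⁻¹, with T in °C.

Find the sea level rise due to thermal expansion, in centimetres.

Δh = 12 cm

Layer 1: α = (0.96 + 0.089×21)×10⁻⁴ = 2.829×10⁻⁴ K⁻¹
Layer 2: α = (0.96 + 0.089×11)×10⁻⁴ = 1.939×10⁻⁴ K⁻¹
Layer 3: α = (0.96 + 0.089×1.7)×10⁻⁴ = 1.1113×10⁻⁴ K⁻¹
1.3 × 110 × 2.829×10⁻⁴ = 0.0404547 m
110–930 m: 820 × 0.26 × 1.939×10⁻⁴ = 0.04133948 m
0.27 × 1.1113×10⁻⁴ × 1300 = 0.03900663 m
Δh = 0.0404547 + 0.04133948 + 0.03900663 = 0.12080081 m ≈ 12 cm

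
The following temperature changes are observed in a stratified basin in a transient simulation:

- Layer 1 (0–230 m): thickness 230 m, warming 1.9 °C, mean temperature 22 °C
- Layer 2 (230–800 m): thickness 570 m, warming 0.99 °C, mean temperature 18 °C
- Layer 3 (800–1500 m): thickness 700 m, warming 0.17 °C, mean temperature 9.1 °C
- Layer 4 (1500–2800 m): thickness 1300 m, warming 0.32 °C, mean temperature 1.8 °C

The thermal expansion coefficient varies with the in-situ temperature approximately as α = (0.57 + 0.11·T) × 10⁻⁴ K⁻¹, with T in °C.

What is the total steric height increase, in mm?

330 mm

Layer 1: α = (0.57 + 0.11×22)×10⁻⁴ = 2.99×10⁻⁴ K⁻¹
Layer 2: α = (0.57 + 0.11×18)×10⁻⁴ = 2.55×10⁻⁴ K⁻¹
Layer 3: α = (0.57 + 0.11×9.1)×10⁻⁴ = 1.571×10⁻⁴ K⁻¹
Layer 4: α = (0.57 + 0.11×1.8)×10⁻⁴ = 0.768×10⁻⁴ K⁻¹
Layer 1: 230 × 1.9 × 2.99×10⁻⁴ = 0.130663 m
0.99 × 570 × 2.55×10⁻⁴ = 0.1438965 m
Layer 3: 1.571×10⁻⁴ × 0.17 × 700 = 0.0186949 m
Layer 4: 0.32 × 0.768×10⁻⁴ × 1300 = 0.0319488 m
Δh = 0.130663 + 0.1438965 + 0.0186949 + 0.0319488 = 0.3252032 m ≈ 330 mm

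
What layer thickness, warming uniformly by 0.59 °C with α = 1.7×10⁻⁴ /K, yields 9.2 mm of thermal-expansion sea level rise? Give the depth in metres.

about 91.7 m

H = Δh/(αΔT) = 0.0092 / (1.7×10⁻⁴ × 0.59) ≈ 91.72 m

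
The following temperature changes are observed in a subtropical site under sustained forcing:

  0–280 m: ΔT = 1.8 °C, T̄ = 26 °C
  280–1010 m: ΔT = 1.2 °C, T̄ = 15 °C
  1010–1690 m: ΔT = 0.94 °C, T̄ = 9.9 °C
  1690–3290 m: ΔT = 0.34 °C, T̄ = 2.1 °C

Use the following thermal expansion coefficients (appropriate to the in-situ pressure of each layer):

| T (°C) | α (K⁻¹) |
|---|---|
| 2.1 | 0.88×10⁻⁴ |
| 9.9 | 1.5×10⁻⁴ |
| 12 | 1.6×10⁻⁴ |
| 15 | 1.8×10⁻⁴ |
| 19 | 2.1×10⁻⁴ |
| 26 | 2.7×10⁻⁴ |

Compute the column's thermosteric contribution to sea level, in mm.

about 438 mm

Layer 1 at 26 °C → α = 2.7×10⁻⁴ K⁻¹
Layer 2 at 15 °C → α = 1.8×10⁻⁴ K⁻¹
Layer 3 at 9.9 °C → α = 1.5×10⁻⁴ K⁻¹
Layer 4 at 2.1 °C → α = 0.88×10⁻⁴ K⁻¹
0–280 m: 2.7×10⁻⁴ × 280 × 1.8 = 0.13608 m
1.2 × 730 × 1.8×10⁻⁴ = 0.15768 m
0.94 × 680 × 1.5×10⁻⁴ = 0.09588 m
1690–3290 m: 1600 × 0.88×10⁻⁴ × 0.34 = 0.047872 m
Δh = 0.13608 + 0.15768 + 0.09588 + 0.047872 = 0.437512 m ≈ 438 mm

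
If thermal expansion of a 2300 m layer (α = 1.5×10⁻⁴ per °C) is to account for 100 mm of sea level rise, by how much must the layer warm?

about 0.290 °C

ΔT = Δh/(αH) = 0.1 / (1.5×10⁻⁴ × 2300) ≈ 0.2899 °C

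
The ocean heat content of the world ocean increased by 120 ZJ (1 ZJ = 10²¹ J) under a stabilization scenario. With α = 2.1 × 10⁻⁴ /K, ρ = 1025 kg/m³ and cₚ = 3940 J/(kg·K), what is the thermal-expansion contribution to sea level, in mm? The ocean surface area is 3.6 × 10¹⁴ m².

Per unit area: Q = 120×10²¹ / (3.6×10¹⁴) ≈ 3.333×10⁸ J/m²
Δh = αQ/(ρcₚ) = 2.1×10⁻⁴ × 3.333×10⁸ / (1025 × 3940) ≈ 0.017331 m

about 17.3 mm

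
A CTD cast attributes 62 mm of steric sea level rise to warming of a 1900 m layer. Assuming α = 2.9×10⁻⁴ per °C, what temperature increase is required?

ΔT = Δh/(αH) = 0.062 / (2.9×10⁻⁴ × 1900) ≈ 0.1125 K

ΔT ≈ 0.11 K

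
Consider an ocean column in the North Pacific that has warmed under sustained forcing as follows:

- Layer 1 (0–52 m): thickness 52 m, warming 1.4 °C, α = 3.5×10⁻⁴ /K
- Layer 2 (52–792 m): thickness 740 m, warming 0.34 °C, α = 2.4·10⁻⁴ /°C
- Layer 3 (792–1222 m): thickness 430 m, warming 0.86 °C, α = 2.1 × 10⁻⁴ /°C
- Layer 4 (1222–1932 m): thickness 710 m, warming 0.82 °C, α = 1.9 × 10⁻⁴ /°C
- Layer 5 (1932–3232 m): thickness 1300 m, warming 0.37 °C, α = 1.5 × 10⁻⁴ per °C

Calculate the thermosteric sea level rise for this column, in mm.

0–52 m: 52 × 1.4 × 3.5×10⁻⁴ = 0.02548 m
52–792 m: 2.4×10⁻⁴ × 740 × 0.34 = 0.060384 m
2.1×10⁻⁴ × 430 × 0.86 = 0.077658 m
710 × 1.9×10⁻⁴ × 0.82 = 0.110618 m
1.5×10⁻⁴ × 1300 × 0.37 = 0.07215 m
Δh = 0.02548 + 0.060384 + 0.077658 + 0.110618 + 0.07215 = 0.34629 m

Δh ≈ 346 mm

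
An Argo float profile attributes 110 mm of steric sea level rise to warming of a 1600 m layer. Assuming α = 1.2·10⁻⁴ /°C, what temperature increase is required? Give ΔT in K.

about 0.573 K

ΔT = Δh/(αH) = 0.11 / (1.2×10⁻⁴ × 1600) ≈ 0.5729 K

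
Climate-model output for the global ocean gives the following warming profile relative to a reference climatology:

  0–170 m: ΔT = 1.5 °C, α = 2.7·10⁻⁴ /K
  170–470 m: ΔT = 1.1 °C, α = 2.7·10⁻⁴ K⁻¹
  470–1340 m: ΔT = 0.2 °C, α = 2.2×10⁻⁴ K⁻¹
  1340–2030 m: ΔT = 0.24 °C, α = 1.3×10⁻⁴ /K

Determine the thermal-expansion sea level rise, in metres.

Δh = 0.218 m

0–170 m: 2.7×10⁻⁴ × 170 × 1.5 = 0.06885 m
Layer 2: 2.7×10⁻⁴ × 1.1 × 300 = 0.08910 m
470–1340 m: 2.2×10⁻⁴ × 870 × 0.2 = 0.03828 m
0.24 × 1.3×10⁻⁴ × 690 = 0.021528 m
Δh = 0.06885 + 0.08910 + 0.03828 + 0.021528 = 0.217758 m ≈ 0.218 m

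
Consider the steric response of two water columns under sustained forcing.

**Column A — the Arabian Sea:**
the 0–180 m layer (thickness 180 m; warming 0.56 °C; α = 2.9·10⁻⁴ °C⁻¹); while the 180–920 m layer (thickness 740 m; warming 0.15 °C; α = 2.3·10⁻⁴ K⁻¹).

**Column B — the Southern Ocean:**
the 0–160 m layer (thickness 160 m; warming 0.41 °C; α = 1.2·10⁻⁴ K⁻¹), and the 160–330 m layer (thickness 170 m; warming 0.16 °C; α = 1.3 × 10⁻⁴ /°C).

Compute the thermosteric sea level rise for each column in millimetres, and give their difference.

A: 54.8 mm; B: 11.4 mm; difference 43.4 mm

A Layer 1: 0.56 × 180 × 2.9×10⁻⁴ = 0.029232 m
A 2.3×10⁻⁴ × 0.15 × 740 = 0.02553 m
A total: 0.054762 m
B 1.2×10⁻⁴ × 0.41 × 160 = 0.007872 m
B Layer 2: 1.3×10⁻⁴ × 0.16 × 170 = 0.003536 m
B total: 0.011408 m
Difference: 0.054762 − 0.011408 = 0.043354 m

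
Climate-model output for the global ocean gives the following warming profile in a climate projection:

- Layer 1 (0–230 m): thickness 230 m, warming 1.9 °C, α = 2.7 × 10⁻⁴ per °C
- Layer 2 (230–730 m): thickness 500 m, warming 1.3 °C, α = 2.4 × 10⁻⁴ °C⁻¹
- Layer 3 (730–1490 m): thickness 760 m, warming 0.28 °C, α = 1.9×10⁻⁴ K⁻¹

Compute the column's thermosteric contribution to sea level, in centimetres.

0–230 m: 1.9 × 2.7×10⁻⁴ × 230 = 0.11799 m
Layer 2: 500 × 2.4×10⁻⁴ × 1.3 = 0.15600 m
Layer 3: 1.9×10⁻⁴ × 760 × 0.28 = 0.040432 m
Δh = 0.11799 + 0.15600 + 0.040432 = 0.314422 m

31.4 cm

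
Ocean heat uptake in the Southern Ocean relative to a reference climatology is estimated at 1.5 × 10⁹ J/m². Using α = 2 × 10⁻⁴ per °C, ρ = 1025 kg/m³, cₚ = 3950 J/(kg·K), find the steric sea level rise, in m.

Δh = αQ/(ρcₚ) = 2×10⁻⁴ × 1.5×10⁹ / (1025 × 3950) ≈ 0.074097 m

0.074 m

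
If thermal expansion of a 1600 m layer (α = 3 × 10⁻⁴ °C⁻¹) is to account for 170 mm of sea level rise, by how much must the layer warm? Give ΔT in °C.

ΔT = Δh/(αH) = 0.17 / (3×10⁻⁴ × 1600) ≈ 0.3542 °C

ΔT ≈ 0.354 °C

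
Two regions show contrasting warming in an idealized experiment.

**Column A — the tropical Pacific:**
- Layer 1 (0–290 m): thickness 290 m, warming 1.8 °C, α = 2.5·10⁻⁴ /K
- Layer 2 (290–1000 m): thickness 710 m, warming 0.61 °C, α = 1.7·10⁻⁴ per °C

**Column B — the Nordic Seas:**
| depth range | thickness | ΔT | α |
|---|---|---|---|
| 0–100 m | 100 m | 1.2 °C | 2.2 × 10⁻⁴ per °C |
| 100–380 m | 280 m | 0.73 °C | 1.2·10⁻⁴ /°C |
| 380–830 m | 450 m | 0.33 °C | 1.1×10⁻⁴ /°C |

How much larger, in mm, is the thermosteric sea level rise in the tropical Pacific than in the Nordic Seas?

A Layer 1: 1.8 × 290 × 2.5×10⁻⁴ = 0.13050 m
A 290–1000 m: 0.61 × 1.7×10⁻⁴ × 710 = 0.073627 m
A total: 0.204127 m
B Layer 1: 1.2 × 2.2×10⁻⁴ × 100 = 0.02640 m
B 1.2×10⁻⁴ × 280 × 0.73 = 0.024528 m
B Layer 3: 0.33 × 450 × 1.1×10⁻⁴ = 0.016335 m
B total: 0.067263 m
Difference: 0.204127 − 0.067263 = 0.136864 m

140 mm larger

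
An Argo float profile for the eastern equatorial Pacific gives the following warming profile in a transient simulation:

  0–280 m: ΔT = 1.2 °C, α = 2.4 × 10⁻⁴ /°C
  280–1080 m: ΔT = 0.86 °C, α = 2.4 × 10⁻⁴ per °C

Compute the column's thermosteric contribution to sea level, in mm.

1.2 × 2.4×10⁻⁴ × 280 = 0.08064 m
280–1080 m: 0.86 × 2.4×10⁻⁴ × 800 = 0.16512 m
Δh = 0.08064 + 0.16512 = 0.24576 m

Δh = 250 mm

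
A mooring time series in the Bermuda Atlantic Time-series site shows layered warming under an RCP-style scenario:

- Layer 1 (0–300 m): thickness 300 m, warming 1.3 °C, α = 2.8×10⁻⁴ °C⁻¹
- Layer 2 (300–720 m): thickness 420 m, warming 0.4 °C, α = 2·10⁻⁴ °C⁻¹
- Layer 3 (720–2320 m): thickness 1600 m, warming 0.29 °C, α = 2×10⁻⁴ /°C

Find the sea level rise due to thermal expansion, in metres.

about 0.236 m

0–300 m: 2.8×10⁻⁴ × 1.3 × 300 = 0.10920 m
420 × 0.4 × 2×10⁻⁴ = 0.03360 m
720–2320 m: 1600 × 0.29 × 2×10⁻⁴ = 0.09280 m
Δh = 0.10920 + 0.03360 + 0.09280 = 0.23560 m ≈ 0.236 m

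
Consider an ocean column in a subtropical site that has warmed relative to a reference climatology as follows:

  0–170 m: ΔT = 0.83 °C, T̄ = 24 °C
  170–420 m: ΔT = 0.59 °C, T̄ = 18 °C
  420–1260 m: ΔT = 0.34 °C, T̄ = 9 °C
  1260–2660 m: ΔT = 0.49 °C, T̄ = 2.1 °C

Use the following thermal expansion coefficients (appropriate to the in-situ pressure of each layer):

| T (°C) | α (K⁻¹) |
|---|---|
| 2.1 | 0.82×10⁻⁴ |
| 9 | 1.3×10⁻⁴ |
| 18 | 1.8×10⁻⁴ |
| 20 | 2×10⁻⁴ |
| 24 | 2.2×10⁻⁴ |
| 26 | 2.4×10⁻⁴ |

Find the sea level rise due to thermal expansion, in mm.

Layer 1 at 24 °C → α = 2.2×10⁻⁴ K⁻¹
Layer 2 at 18 °C → α = 1.8×10⁻⁴ K⁻¹
Layer 3 at 9 °C → α = 1.3×10⁻⁴ K⁻¹
Layer 4 at 2.1 °C → α = 0.82×10⁻⁴ K⁻¹
Layer 1: 170 × 0.83 × 2.2×10⁻⁴ = 0.031042 m
Layer 2: 0.59 × 1.8×10⁻⁴ × 250 = 0.02655 m
Layer 3: 1.3×10⁻⁴ × 0.34 × 840 = 0.037128 m
Layer 4: 0.82×10⁻⁴ × 0.49 × 1400 = 0.056252 m
Δh = 0.031042 + 0.02655 + 0.037128 + 0.056252 = 0.150972 m

Δh ≈ 151 mm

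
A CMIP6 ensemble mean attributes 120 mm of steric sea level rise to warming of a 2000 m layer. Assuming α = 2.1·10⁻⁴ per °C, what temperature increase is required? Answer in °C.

ΔT = Δh/(αH) = 0.12 / (2.1×10⁻⁴ × 2000) ≈ 0.2857 °C

ΔT ≈ 0.286 °C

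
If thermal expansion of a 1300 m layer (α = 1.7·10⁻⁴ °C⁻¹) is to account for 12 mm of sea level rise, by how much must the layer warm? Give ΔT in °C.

ΔT = Δh/(αH) = 0.012 / (1.7×10⁻⁴ × 1300) ≈ 0.05430 °C

ΔT ≈ 0.0543 °C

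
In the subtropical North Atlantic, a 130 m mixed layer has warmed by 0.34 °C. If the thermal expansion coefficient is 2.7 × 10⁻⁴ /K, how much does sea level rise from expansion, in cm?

1.19 cm of thermosteric rise

Δh = αΔT·H = 2.7×10⁻⁴ × 0.34 × 130 = 0.011934 m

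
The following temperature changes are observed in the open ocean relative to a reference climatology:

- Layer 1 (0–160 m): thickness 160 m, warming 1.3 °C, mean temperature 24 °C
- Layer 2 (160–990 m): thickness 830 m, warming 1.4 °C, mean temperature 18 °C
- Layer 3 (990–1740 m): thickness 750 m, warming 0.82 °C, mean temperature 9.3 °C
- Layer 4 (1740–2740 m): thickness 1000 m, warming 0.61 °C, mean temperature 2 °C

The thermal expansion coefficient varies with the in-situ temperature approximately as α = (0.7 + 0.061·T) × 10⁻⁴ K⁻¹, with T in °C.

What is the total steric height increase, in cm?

Layer 1: α = (0.7 + 0.061×24)×10⁻⁴ = 2.164×10⁻⁴ K⁻¹
Layer 2: α = (0.7 + 0.061×18)×10⁻⁴ = 1.798×10⁻⁴ K⁻¹
Layer 3: α = (0.7 + 0.061×9.3)×10⁻⁴ = 1.2673×10⁻⁴ K⁻¹
Layer 4: α = (0.7 + 0.061×2)×10⁻⁴ = 0.822×10⁻⁴ K⁻¹
Layer 1: 1.3 × 160 × 2.164×10⁻⁴ = 0.0450112 m
1.4 × 830 × 1.798×10⁻⁴ = 0.2089276 m
990–1740 m: 750 × 1.2673×10⁻⁴ × 0.82 = 0.07793895 m
Layer 4: 0.822×10⁻⁴ × 1000 × 0.61 = 0.050142 m
Δh = 0.0450112 + 0.2089276 + 0.07793895 + 0.050142 = 0.38201975 m

Δh = 38.2 cm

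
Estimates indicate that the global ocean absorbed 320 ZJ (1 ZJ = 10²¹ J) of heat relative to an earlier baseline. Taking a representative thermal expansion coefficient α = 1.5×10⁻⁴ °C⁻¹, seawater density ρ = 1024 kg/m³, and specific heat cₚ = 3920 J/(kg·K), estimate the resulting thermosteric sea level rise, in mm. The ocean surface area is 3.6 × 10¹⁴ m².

Δh ≈ 33.2 mm

Per unit area: Q = 320×10²¹ / (3.6×10¹⁴) ≈ 8.889×10⁸ J/m²
Δh = αQ/(ρcₚ) = 1.5×10⁻⁴ × 8.889×10⁸ / (1024 × 3920) ≈ 0.033217 m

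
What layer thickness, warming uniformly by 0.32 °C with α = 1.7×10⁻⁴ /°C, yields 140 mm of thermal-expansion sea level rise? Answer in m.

H = Δh/(αΔT) = 0.14 / (1.7×10⁻⁴ × 0.32) ≈ 2574 m

H ≈ 2600 m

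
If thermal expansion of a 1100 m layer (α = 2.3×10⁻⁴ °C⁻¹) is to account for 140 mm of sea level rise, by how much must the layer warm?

ΔT = Δh/(αH) = 0.14 / (2.3×10⁻⁴ × 1100) ≈ 0.5534 °C

0.553 °C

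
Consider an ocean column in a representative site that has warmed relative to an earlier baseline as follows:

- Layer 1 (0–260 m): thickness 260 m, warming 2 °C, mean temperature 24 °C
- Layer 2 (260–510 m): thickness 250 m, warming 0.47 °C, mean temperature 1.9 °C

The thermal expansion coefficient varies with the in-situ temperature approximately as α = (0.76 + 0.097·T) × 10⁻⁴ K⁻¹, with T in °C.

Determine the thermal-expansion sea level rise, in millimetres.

Layer 1: α = (0.76 + 0.097×24)×10⁻⁴ = 3.088×10⁻⁴ K⁻¹
Layer 2: α = (0.76 + 0.097×1.9)×10⁻⁴ = 0.9443×10⁻⁴ K⁻¹
260 × 2 × 3.088×10⁻⁴ = 0.160576 m
0.47 × 0.9443×10⁻⁴ × 250 = 0.011095525 m
Δh = 0.160576 + 0.011095525 = 0.171671525 m ≈ 172 mm

172 mm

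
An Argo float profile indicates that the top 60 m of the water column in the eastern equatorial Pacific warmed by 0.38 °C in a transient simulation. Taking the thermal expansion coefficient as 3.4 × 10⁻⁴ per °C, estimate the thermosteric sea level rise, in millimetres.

Δh ≈ 7.75 mm

Δh = αΔT·H = 3.4×10⁻⁴ × 0.38 × 60 = 0.007752 m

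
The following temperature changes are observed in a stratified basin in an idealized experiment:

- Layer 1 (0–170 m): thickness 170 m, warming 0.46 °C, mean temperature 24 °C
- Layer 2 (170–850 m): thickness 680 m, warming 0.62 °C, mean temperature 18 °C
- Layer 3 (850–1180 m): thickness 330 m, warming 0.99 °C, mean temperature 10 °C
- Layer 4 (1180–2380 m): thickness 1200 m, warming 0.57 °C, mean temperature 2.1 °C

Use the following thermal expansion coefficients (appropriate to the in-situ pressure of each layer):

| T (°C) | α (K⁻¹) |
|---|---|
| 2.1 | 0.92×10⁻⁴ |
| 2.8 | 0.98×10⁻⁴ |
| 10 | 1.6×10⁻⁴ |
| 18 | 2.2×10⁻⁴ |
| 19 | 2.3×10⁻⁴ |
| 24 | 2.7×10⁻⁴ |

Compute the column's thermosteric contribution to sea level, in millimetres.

about 230 mm

Layer 1 at 24 °C → α = 2.7×10⁻⁴ K⁻¹
Layer 2 at 18 °C → α = 2.2×10⁻⁴ K⁻¹
Layer 3 at 10 °C → α = 1.6×10⁻⁴ K⁻¹
Layer 4 at 2.1 °C → α = 0.92×10⁻⁴ K⁻¹
170 × 0.46 × 2.7×10⁻⁴ = 0.021114 m
0.62 × 680 × 2.2×10⁻⁴ = 0.092752 m
1.6×10⁻⁴ × 0.99 × 330 = 0.052272 m
0.92×10⁻⁴ × 1200 × 0.57 = 0.062928 m
Δh = 0.021114 + 0.092752 + 0.052272 + 0.062928 = 0.229066 m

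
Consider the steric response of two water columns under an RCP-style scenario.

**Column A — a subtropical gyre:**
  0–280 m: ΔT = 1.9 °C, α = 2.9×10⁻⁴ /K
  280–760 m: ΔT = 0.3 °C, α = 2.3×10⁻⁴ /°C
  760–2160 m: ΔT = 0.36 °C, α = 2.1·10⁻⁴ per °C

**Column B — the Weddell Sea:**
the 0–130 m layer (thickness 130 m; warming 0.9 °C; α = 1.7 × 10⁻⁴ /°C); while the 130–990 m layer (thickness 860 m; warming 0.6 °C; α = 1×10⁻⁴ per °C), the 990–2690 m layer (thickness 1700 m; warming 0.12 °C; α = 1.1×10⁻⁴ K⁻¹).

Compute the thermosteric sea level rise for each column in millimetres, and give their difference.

A Layer 1: 1.9 × 2.9×10⁻⁴ × 280 = 0.15428 m
A 280–760 m: 480 × 0.3 × 2.3×10⁻⁴ = 0.03312 m
A 0.36 × 1400 × 2.1×10⁻⁴ = 0.10584 m
A total: 0.29324 m
B Layer 1: 1.7×10⁻⁴ × 0.9 × 130 = 0.01989 m
B Layer 2: 0.6 × 1×10⁻⁴ × 860 = 0.05160 m
B Layer 3: 1700 × 0.12 × 1.1×10⁻⁴ = 0.02244 m
B total: 0.09393 m
Difference: 0.29324 − 0.09393 = 0.19931 m

Δh_A ≈ 290 mm, Δh_B ≈ 94 mm; difference ≈ 200 mm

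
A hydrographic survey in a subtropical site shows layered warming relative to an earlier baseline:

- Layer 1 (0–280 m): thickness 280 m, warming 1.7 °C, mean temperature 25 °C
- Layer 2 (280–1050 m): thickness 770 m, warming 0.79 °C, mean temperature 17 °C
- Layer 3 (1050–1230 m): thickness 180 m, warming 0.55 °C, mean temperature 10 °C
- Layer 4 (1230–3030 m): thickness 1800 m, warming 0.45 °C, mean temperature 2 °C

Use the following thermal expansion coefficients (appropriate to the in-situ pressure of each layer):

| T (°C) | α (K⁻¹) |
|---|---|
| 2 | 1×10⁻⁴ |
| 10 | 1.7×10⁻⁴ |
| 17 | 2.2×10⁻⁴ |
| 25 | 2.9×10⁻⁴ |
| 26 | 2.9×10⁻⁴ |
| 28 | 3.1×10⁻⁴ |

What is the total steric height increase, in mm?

Layer 1 at 25 °C → α = 2.9×10⁻⁴ K⁻¹
Layer 2 at 17 °C → α = 2.2×10⁻⁴ K⁻¹
Layer 3 at 10 °C → α = 1.7×10⁻⁴ K⁻¹
Layer 4 at 2 °C → α = 1×10⁻⁴ K⁻¹
0–280 m: 280 × 1.7 × 2.9×10⁻⁴ = 0.13804 m
280–1050 m: 770 × 2.2×10⁻⁴ × 0.79 = 0.133826 m
1050–1230 m: 0.55 × 180 × 1.7×10⁻⁴ = 0.01683 m
Layer 4: 1800 × 1×10⁻⁴ × 0.45 = 0.08100 m
Δh = 0.13804 + 0.133826 + 0.01683 + 0.08100 = 0.369696 m

370 mm of thermosteric rise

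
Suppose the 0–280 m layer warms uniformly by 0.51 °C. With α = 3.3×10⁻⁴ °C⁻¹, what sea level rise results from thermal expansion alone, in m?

Δh = αΔT·H = 3.3×10⁻⁴ × 0.51 × 280 = 0.047124 m

Δh = 0.0471 m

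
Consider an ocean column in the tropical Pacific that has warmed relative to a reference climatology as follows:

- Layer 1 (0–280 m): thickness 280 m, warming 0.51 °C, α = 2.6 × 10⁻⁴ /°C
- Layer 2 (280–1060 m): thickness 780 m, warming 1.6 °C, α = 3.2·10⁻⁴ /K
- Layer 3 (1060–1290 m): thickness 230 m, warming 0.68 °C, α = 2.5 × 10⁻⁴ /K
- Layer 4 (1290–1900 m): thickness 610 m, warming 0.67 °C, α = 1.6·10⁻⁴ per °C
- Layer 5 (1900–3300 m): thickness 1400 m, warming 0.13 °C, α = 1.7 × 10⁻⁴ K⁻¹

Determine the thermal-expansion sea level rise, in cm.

57.2 cm of thermosteric rise

Layer 1: 0.51 × 280 × 2.6×10⁻⁴ = 0.037128 m
780 × 3.2×10⁻⁴ × 1.6 = 0.39936 m
Layer 3: 2.5×10⁻⁴ × 0.68 × 230 = 0.03910 m
Layer 4: 0.67 × 610 × 1.6×10⁻⁴ = 0.065392 m
1.7×10⁻⁴ × 0.13 × 1400 = 0.03094 m
Δh = 0.037128 + 0.39936 + 0.03910 + 0.065392 + 0.03094 = 0.57192 m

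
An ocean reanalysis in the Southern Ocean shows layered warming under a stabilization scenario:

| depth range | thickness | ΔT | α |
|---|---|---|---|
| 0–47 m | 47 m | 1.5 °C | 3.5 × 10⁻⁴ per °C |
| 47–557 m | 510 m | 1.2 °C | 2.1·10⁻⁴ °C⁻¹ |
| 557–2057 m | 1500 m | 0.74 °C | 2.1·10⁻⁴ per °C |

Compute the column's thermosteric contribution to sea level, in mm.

390 mm of thermosteric rise

1.5 × 3.5×10⁻⁴ × 47 = 0.024675 m
Layer 2: 1.2 × 510 × 2.1×10⁻⁴ = 0.12852 m
1500 × 0.74 × 2.1×10⁻⁴ = 0.23310 m
Δh = 0.024675 + 0.12852 + 0.23310 = 0.386295 m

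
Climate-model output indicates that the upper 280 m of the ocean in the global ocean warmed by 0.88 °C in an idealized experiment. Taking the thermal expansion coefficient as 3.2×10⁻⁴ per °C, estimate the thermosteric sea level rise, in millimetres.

about 78.8 mm

Δh = αΔT·H = 3.2×10⁻⁴ × 0.88 × 280 = 0.078848 m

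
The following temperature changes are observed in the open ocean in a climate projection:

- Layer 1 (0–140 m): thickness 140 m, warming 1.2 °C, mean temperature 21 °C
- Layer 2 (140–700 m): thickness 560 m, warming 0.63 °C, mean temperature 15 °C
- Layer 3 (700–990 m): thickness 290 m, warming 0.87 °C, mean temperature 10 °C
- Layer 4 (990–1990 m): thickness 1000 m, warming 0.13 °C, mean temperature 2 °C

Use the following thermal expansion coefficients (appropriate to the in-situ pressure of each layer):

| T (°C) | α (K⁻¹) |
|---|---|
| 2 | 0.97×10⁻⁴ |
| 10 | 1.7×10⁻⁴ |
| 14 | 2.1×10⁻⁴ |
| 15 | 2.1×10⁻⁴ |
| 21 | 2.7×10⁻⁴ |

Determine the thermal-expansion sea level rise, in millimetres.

Layer 1 at 21 °C → α = 2.7×10⁻⁴ K⁻¹
Layer 2 at 15 °C → α = 2.1×10⁻⁴ K⁻¹
Layer 3 at 10 °C → α = 1.7×10⁻⁴ K⁻¹
Layer 4 at 2 °C → α = 0.97×10⁻⁴ K⁻¹
2.7×10⁻⁴ × 1.2 × 140 = 0.04536 m
Layer 2: 560 × 0.63 × 2.1×10⁻⁴ = 0.074088 m
700–990 m: 290 × 1.7×10⁻⁴ × 0.87 = 0.042891 m
990–1990 m: 1000 × 0.13 × 0.97×10⁻⁴ = 0.01261 m
Δh = 0.04536 + 0.074088 + 0.042891 + 0.01261 = 0.174949 m

about 175 mm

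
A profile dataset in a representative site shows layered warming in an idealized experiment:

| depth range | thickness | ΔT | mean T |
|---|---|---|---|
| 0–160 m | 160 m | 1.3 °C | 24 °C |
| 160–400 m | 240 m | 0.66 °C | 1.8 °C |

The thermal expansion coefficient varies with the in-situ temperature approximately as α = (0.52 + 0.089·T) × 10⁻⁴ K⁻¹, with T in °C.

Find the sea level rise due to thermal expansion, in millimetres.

Δh ≈ 66.0 mm

Layer 1: α = (0.52 + 0.089×24)×10⁻⁴ = 2.656×10⁻⁴ K⁻¹
Layer 2: α = (0.52 + 0.089×1.8)×10⁻⁴ = 0.6802×10⁻⁴ K⁻¹
160 × 1.3 × 2.656×10⁻⁴ = 0.0552448 m
0.66 × 240 × 0.6802×10⁻⁴ = 0.010774368 m
Δh = 0.0552448 + 0.010774368 = 0.066019168 m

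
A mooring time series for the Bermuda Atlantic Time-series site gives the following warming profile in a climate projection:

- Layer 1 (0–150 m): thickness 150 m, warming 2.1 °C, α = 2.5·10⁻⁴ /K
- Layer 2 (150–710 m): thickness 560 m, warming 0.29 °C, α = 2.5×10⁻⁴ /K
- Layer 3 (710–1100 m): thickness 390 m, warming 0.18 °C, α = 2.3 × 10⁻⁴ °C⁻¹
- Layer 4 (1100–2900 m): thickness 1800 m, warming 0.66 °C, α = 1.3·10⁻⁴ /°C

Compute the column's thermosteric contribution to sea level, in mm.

Δh ≈ 290 mm

Layer 1: 150 × 2.1 × 2.5×10⁻⁴ = 0.07875 m
2.5×10⁻⁴ × 0.29 × 560 = 0.04060 m
Layer 3: 390 × 2.3×10⁻⁴ × 0.18 = 0.016146 m
1800 × 1.3×10⁻⁴ × 0.66 = 0.15444 m
Δh = 0.07875 + 0.04060 + 0.016146 + 0.15444 = 0.289936 m ≈ 290 mm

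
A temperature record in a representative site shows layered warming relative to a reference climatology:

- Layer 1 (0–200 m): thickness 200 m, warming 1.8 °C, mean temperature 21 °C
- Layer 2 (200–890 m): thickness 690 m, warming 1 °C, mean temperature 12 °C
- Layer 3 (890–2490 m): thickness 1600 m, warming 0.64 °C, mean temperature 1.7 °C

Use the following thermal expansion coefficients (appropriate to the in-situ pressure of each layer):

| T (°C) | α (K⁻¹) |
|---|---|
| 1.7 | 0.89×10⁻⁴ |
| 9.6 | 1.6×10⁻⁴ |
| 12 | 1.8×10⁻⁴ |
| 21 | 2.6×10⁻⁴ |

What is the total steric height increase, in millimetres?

Layer 1 at 21 °C → α = 2.6×10⁻⁴ K⁻¹
Layer 2 at 12 °C → α = 1.8×10⁻⁴ K⁻¹
Layer 3 at 1.7 °C → α = 0.89×10⁻⁴ K⁻¹
0–200 m: 200 × 2.6×10⁻⁴ × 1.8 = 0.09360 m
Layer 2: 690 × 1.8×10⁻⁴ × 1 = 0.12420 m
890–2490 m: 0.64 × 0.89×10⁻⁴ × 1600 = 0.091136 m
Δh = 0.09360 + 0.12420 + 0.091136 = 0.308936 m

about 309 mm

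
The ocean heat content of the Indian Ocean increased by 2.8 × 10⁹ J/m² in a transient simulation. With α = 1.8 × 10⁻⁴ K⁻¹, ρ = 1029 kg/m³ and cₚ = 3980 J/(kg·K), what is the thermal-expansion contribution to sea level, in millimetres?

Δh = αQ/(ρcₚ) = 1.8×10⁻⁴ × 2.8×10⁹ / (1029 × 3980) ≈ 0.12306 m

Δh ≈ 123 mm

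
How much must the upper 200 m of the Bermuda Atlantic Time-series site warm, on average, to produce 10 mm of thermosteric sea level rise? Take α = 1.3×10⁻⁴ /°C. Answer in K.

ΔT = Δh/(αH) = 0.01 / (1.3×10⁻⁴ × 200) ≈ 0.3846 K

ΔT ≈ 0.385 K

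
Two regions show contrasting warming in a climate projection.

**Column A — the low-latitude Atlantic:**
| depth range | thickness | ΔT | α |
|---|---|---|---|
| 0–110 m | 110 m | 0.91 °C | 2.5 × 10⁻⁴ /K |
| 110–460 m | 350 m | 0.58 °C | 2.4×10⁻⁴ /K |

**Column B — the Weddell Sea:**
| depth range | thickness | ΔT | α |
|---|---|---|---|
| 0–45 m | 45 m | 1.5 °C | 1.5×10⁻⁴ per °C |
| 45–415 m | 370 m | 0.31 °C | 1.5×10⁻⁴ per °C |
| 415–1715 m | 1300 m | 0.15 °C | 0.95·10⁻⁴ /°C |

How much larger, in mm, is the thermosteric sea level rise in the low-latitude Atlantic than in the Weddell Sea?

28 mm

A Layer 1: 110 × 2.5×10⁻⁴ × 0.91 = 0.025025 m
A 0.58 × 2.4×10⁻⁴ × 350 = 0.04872 m
A total: 0.073745 m
B 1.5×10⁻⁴ × 1.5 × 45 = 0.010125 m
B 370 × 0.31 × 1.5×10⁻⁴ = 0.017205 m
B 415–1715 m: 1300 × 0.95×10⁻⁴ × 0.15 = 0.018525 m
B total: 0.045855 m
Difference: 0.073745 − 0.045855 = 0.02789 m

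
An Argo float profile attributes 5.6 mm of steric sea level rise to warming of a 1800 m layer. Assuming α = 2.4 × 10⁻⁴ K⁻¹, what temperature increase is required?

ΔT = Δh/(αH) = 0.0056 / (2.4×10⁻⁴ × 1800) ≈ 0.01296 K

0.013 K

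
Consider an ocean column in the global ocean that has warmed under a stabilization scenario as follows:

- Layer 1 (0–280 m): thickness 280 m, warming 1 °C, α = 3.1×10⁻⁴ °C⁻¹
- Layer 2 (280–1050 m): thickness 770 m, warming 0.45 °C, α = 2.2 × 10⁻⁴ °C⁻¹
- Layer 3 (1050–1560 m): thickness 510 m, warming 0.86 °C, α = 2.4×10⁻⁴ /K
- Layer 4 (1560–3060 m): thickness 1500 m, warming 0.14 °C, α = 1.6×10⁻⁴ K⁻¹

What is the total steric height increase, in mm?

280 × 1 × 3.1×10⁻⁴ = 0.08680 m
Layer 2: 0.45 × 770 × 2.2×10⁻⁴ = 0.07623 m
Layer 3: 2.4×10⁻⁴ × 0.86 × 510 = 0.105264 m
Layer 4: 0.14 × 1500 × 1.6×10⁻⁴ = 0.03360 m
Δh = 0.08680 + 0.07623 + 0.105264 + 0.03360 = 0.301894 m

about 302 mm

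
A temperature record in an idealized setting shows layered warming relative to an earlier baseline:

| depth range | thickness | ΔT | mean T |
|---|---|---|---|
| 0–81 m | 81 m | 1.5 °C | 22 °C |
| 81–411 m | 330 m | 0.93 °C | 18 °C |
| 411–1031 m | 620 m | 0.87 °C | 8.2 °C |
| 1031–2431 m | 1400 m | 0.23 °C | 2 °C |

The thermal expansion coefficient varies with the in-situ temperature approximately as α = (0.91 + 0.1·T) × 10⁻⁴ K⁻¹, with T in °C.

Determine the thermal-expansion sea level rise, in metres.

0.250 m

Layer 1: α = (0.91 + 0.1×22)×10⁻⁴ = 3.11×10⁻⁴ K⁻¹
Layer 2: α = (0.91 + 0.1×18)×10⁻⁴ = 2.71×10⁻⁴ K⁻¹
Layer 3: α = (0.91 + 0.1×8.2)×10⁻⁴ = 1.73×10⁻⁴ K⁻¹
Layer 4: α = (0.91 + 0.1×2)×10⁻⁴ = 1.11×10⁻⁴ K⁻¹
Layer 1: 3.11×10⁻⁴ × 81 × 1.5 = 0.0377865 m
81–411 m: 330 × 0.93 × 2.71×10⁻⁴ = 0.0831699 m
Layer 3: 620 × 1.73×10⁻⁴ × 0.87 = 0.0933162 m
Layer 4: 1.11×10⁻⁴ × 1400 × 0.23 = 0.035742 m
Δh = 0.0377865 + 0.0831699 + 0.0933162 + 0.035742 = 0.2500146 m ≈ 0.250 m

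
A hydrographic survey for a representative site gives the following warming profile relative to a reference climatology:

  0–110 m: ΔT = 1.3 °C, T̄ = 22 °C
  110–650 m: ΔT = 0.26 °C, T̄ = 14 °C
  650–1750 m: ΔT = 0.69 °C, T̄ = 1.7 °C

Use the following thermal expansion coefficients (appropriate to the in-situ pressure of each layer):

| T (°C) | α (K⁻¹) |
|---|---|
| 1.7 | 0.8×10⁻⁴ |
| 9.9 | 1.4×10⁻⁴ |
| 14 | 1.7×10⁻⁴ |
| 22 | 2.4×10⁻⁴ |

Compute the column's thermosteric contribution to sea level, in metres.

Δh = 0.119 m

Layer 1 at 22 °C → α = 2.4×10⁻⁴ K⁻¹
Layer 2 at 14 °C → α = 1.7×10⁻⁴ K⁻¹
Layer 3 at 1.7 °C → α = 0.8×10⁻⁴ K⁻¹
Layer 1: 1.3 × 110 × 2.4×10⁻⁴ = 0.03432 m
110–650 m: 540 × 1.7×10⁻⁴ × 0.26 = 0.023868 m
650–1750 m: 1100 × 0.8×10⁻⁴ × 0.69 = 0.06072 m
Δh = 0.03432 + 0.023868 + 0.06072 = 0.118908 m ≈ 0.119 m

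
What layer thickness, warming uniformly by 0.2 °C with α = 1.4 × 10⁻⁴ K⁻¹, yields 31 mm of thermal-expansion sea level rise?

H = Δh/(αΔT) = 0.031 / (1.4×10⁻⁴ × 0.2) ≈ 1107 m

H ≈ 1110 m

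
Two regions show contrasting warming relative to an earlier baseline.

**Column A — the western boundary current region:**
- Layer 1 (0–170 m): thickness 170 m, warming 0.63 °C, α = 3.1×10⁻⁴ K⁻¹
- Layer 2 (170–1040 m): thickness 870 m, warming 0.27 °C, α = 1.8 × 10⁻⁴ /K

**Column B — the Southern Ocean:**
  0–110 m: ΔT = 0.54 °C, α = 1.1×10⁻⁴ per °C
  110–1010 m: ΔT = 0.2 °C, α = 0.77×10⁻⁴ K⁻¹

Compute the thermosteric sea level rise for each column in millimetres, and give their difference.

A Layer 1: 3.1×10⁻⁴ × 0.63 × 170 = 0.033201 m
A 1.8×10⁻⁴ × 870 × 0.27 = 0.042282 m
A total: 0.075483 m
B 0–110 m: 1.1×10⁻⁴ × 110 × 0.54 = 0.006534 m
B 0.2 × 900 × 0.77×10⁻⁴ = 0.01386 m
B total: 0.020394 m
Difference: 0.075483 − 0.020394 = 0.055089 m

Δh_A ≈ 75.5 mm, Δh_B ≈ 20.4 mm; difference ≈ 55.1 mm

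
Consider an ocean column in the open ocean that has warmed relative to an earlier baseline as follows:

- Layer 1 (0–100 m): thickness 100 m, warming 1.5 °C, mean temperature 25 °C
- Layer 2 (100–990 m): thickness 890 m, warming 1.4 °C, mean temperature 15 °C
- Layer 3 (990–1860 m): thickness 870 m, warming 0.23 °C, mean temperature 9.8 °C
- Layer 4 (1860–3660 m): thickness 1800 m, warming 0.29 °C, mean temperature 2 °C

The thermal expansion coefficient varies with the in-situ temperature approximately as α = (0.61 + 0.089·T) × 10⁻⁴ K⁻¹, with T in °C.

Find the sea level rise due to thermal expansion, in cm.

Δh ≈ 35.6 cm

Layer 1: α = (0.61 + 0.089×25)×10⁻⁴ = 2.835×10⁻⁴ K⁻¹
Layer 2: α = (0.61 + 0.089×15)×10⁻⁴ = 1.945×10⁻⁴ K⁻¹
Layer 3: α = (0.61 + 0.089×9.8)×10⁻⁴ = 1.4822×10⁻⁴ K⁻¹
Layer 4: α = (0.61 + 0.089×2)×10⁻⁴ = 0.788×10⁻⁴ K⁻¹
0–100 m: 100 × 1.5 × 2.835×10⁻⁴ = 0.042525 m
Layer 2: 1.945×10⁻⁴ × 1.4 × 890 = 0.242347 m
870 × 1.4822×10⁻⁴ × 0.23 = 0.029658822 m
1800 × 0.29 × 0.788×10⁻⁴ = 0.0411336 m
Δh = 0.042525 + 0.242347 + 0.029658822 + 0.0411336 = 0.355664422 m ≈ 35.6 cm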